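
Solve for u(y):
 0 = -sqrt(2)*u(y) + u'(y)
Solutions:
 u(y) = C1*exp(sqrt(2)*y)


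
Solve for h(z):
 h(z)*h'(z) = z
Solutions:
 h(z) = -sqrt(C1 + z^2)
 h(z) = sqrt(C1 + z^2)


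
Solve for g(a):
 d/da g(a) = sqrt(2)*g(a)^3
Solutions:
 g(a) = -sqrt(2)*sqrt(-1/(C1 + sqrt(2)*a))/2
 g(a) = sqrt(2)*sqrt(-1/(C1 + sqrt(2)*a))/2


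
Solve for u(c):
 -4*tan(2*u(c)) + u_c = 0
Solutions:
 u(c) = -asin(C1*exp(8*c))/2 + pi/2
 u(c) = asin(C1*exp(8*c))/2


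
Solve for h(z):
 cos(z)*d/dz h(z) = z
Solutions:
 h(z) = C1 + Integral(z/cos(z), z)


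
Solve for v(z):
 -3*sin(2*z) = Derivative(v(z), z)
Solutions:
 v(z) = C1 + 3*cos(2*z)/2


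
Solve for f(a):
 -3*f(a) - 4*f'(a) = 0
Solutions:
 f(a) = C1*exp(-3*a/4)


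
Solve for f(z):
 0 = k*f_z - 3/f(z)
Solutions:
 f(z) = -sqrt(C1 + 6*z/k)
 f(z) = sqrt(C1 + 6*z/k)


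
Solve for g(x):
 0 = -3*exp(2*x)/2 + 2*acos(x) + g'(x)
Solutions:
 g(x) = C1 - 2*x*acos(x) + 2*sqrt(1 - x^2) + 3*exp(2*x)/4


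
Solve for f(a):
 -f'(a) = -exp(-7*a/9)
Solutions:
 f(a) = C1 - 9*exp(-7*a/9)/7


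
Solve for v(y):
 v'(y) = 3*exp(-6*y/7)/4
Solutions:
 v(y) = C1 - 7*exp(-6*y/7)/8


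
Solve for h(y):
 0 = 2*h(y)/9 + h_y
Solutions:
 h(y) = C1*exp(-2*y/9)


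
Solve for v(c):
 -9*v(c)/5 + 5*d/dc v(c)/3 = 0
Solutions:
 v(c) = C1*exp(27*c/25)


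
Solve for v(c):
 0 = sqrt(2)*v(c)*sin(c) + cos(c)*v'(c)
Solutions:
 v(c) = C1*cos(c)^(sqrt(2))


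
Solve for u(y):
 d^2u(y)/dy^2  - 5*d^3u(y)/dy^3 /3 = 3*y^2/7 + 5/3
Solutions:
 u(y) = C1 + C2*y + C3*exp(3*y/5) + y^4/28 + 5*y^3/21 + 85*y^2/42


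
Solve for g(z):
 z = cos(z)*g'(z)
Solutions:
 g(z) = C1 + Integral(z/cos(z), z)


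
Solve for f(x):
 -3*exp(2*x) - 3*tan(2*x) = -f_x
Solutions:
 f(x) = C1 + 3*exp(2*x)/2 - 3*log(cos(2*x))/2


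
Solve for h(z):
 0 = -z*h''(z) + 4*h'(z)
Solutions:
 h(z) = C1 + C2*z^5


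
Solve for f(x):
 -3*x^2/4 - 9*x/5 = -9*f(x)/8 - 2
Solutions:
 f(x) = 2*x^2/3 + 8*x/5 - 16/9


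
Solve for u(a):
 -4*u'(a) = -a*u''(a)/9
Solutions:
 u(a) = C1 + C2*a^37


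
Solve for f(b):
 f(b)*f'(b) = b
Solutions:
 f(b) = -sqrt(C1 + b^2)
 f(b) = sqrt(C1 + b^2)


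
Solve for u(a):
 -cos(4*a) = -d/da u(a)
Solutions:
 u(a) = C1 + sin(4*a)/4


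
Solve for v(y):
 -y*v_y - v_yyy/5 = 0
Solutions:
 v(y) = C1 + Integral(C2*airyai(-5^(1/3)*y) + C3*airybi(-5^(1/3)*y), y)


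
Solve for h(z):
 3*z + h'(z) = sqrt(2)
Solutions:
 h(z) = C1 - 3*z^2/2 + sqrt(2)*z


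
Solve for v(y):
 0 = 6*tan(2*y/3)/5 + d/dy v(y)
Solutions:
 v(y) = C1 + 9*log(cos(2*y/3))/5


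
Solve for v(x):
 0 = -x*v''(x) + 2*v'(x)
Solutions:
 v(x) = C1 + C2*x^3


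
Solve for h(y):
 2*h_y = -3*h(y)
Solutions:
 h(y) = C1*exp(-3*y/2)


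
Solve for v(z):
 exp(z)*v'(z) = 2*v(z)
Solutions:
 v(z) = C1*exp(-2*exp(-z))


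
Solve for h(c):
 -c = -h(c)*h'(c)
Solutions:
 h(c) = -sqrt(C1 + c^2)
 h(c) = sqrt(C1 + c^2)


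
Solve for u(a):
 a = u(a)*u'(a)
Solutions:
 u(a) = -sqrt(C1 + a^2)
 u(a) = sqrt(C1 + a^2)


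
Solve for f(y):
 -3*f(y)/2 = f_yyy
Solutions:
 f(y) = C3*exp(-2^(2/3)*3^(1/3)*y/2) + (C1*sin(2^(2/3)*3^(5/6)*y/4) + C2*cos(2^(2/3)*3^(5/6)*y/4))*exp(2^(2/3)*3^(1/3)*y/4)


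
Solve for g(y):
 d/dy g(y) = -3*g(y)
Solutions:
 g(y) = C1*exp(-3*y)


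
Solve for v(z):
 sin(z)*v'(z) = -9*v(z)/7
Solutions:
 v(z) = C1*(cos(z) + 1)^(9/14)/(cos(z) - 1)^(9/14)


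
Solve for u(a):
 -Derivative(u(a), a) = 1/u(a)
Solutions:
 u(a) = -sqrt(C1 - 2*a)
 u(a) = sqrt(C1 - 2*a)


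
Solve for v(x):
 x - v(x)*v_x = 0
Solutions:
 v(x) = -sqrt(C1 + x^2)
 v(x) = sqrt(C1 + x^2)


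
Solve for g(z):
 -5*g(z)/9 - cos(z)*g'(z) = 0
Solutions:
 g(z) = C1*(sin(z) - 1)^(5/18)/(sin(z) + 1)^(5/18)


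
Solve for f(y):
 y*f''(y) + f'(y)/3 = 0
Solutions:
 f(y) = C1 + C2*y^(2/3)


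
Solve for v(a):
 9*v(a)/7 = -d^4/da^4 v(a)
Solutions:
 v(a) = (C1*sin(sqrt(6)*7^(3/4)*a/14) + C2*cos(sqrt(6)*7^(3/4)*a/14))*exp(-sqrt(6)*7^(3/4)*a/14) + (C3*sin(sqrt(6)*7^(3/4)*a/14) + C4*cos(sqrt(6)*7^(3/4)*a/14))*exp(sqrt(6)*7^(3/4)*a/14)


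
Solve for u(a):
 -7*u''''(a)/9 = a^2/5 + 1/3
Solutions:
 u(a) = C1 + C2*a + C3*a^2 + C4*a^3 - a^6/1400 - a^4/56


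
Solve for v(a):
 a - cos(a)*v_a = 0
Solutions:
 v(a) = C1 + Integral(a/cos(a), a)


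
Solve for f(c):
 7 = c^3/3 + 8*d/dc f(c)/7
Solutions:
 f(c) = C1 - 7*c^4/96 + 49*c/8


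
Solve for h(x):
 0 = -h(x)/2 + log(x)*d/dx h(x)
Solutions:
 h(x) = C1*exp(li(x)/2)


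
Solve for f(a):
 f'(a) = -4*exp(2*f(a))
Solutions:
 f(a) = log(-sqrt(-1/(C1 - 4*a))) - log(2)/2
 f(a) = log(-1/(C1 - 4*a))/2 - log(2)/2


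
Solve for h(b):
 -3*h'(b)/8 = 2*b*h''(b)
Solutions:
 h(b) = C1 + C2*b^(13/16)


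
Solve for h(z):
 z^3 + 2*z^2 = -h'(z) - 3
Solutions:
 h(z) = C1 - z^4/4 - 2*z^3/3 - 3*z


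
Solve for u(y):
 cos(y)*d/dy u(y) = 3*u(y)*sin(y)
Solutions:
 u(y) = C1/cos(y)^3


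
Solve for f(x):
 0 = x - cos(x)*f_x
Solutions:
 f(x) = C1 + Integral(x/cos(x), x)


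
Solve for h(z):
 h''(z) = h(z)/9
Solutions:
 h(z) = C1*exp(-z/3) + C2*exp(z/3)


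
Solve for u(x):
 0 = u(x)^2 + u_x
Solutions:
 u(x) = 1/(C1 + x)


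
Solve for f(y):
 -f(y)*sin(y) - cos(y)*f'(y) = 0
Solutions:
 f(y) = C1*cos(y)


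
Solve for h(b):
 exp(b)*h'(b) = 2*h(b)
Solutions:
 h(b) = C1*exp(-2*exp(-b))


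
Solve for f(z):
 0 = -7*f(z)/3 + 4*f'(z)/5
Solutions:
 f(z) = C1*exp(35*z/12)


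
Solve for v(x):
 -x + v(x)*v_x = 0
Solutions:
 v(x) = -sqrt(C1 + x^2)
 v(x) = sqrt(C1 + x^2)


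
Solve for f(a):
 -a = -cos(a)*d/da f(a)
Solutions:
 f(a) = C1 + Integral(a/cos(a), a)


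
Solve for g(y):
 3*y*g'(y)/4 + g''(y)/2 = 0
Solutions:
 g(y) = C1 + C2*erf(sqrt(3)*y/2)


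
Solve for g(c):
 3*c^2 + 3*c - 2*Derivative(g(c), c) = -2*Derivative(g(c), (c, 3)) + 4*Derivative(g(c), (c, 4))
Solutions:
 g(c) = C1 + C2*exp(c*((6*sqrt(78) + 53)^(-1/3) + 2 + (6*sqrt(78) + 53)^(1/3))/12)*sin(sqrt(3)*c*(-(6*sqrt(78) + 53)^(1/3) + (6*sqrt(78) + 53)^(-1/3))/12) + C3*exp(c*((6*sqrt(78) + 53)^(-1/3) + 2 + (6*sqrt(78) + 53)^(1/3))/12)*cos(sqrt(3)*c*(-(6*sqrt(78) + 53)^(1/3) + (6*sqrt(78) + 53)^(-1/3))/12) + C4*exp(c*(-(6*sqrt(78) + 53)^(1/3) - 1/(6*sqrt(78) + 53)^(1/3) + 1)/6) + c^3/2 + 3*c^2/4 + 3*c


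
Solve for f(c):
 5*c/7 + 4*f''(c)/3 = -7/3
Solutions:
 f(c) = C1 + C2*c - 5*c^3/56 - 7*c^2/8


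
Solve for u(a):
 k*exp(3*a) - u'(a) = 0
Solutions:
 u(a) = C1 + k*exp(3*a)/3


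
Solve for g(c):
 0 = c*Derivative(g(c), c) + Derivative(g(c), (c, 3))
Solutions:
 g(c) = C1 + Integral(C2*airyai(-c) + C3*airybi(-c), c)


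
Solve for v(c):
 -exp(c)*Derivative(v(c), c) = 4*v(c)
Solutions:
 v(c) = C1*exp(4*exp(-c))


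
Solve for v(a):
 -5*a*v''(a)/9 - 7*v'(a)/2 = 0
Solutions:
 v(a) = C1 + C2/a^(53/10)


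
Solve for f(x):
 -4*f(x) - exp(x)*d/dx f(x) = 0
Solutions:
 f(x) = C1*exp(4*exp(-x))


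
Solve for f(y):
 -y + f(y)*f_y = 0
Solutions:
 f(y) = -sqrt(C1 + y^2)
 f(y) = sqrt(C1 + y^2)


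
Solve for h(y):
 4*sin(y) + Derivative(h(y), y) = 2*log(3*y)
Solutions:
 h(y) = C1 + 2*y*log(y) - 2*y + 2*y*log(3) + 4*cos(y)


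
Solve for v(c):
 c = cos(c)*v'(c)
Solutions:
 v(c) = C1 + Integral(c/cos(c), c)


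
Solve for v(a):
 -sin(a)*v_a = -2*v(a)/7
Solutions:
 v(a) = C1*(cos(a) - 1)^(1/7)/(cos(a) + 1)^(1/7)


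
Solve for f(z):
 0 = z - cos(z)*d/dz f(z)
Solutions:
 f(z) = C1 + Integral(z/cos(z), z)


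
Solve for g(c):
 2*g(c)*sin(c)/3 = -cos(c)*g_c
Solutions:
 g(c) = C1*cos(c)^(2/3)


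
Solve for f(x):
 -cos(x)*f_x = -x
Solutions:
 f(x) = C1 + Integral(x/cos(x), x)


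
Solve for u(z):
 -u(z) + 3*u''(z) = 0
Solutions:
 u(z) = C1*exp(-sqrt(3)*z/3) + C2*exp(sqrt(3)*z/3)


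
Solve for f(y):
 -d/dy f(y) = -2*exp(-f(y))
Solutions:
 f(y) = log(C1 + 2*y)


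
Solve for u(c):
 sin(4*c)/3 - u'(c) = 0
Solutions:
 u(c) = C1 - cos(4*c)/12


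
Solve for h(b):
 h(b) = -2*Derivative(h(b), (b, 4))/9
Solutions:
 h(b) = (C1*sin(2^(1/4)*sqrt(3)*b/2) + C2*cos(2^(1/4)*sqrt(3)*b/2))*exp(-2^(1/4)*sqrt(3)*b/2) + (C3*sin(2^(1/4)*sqrt(3)*b/2) + C4*cos(2^(1/4)*sqrt(3)*b/2))*exp(2^(1/4)*sqrt(3)*b/2)


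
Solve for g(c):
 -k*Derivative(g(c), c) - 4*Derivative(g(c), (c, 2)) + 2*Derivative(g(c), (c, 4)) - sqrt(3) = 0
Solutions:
 g(c) = C1 + C2*exp(c*(6^(1/3)*(-9*k + 2*sqrt(3)*sqrt(27*k^2/4 - 32))^(1/3)/12 - 2^(1/3)*3^(5/6)*I*(-9*k + 2*sqrt(3)*sqrt(27*k^2/4 - 32))^(1/3)/12 - 8/((-6^(1/3) + 2^(1/3)*3^(5/6)*I)*(-9*k + 2*sqrt(3)*sqrt(27*k^2/4 - 32))^(1/3)))) + C3*exp(c*(6^(1/3)*(-9*k + 2*sqrt(3)*sqrt(27*k^2/4 - 32))^(1/3)/12 + 2^(1/3)*3^(5/6)*I*(-9*k + 2*sqrt(3)*sqrt(27*k^2/4 - 32))^(1/3)/12 + 8/((6^(1/3) + 2^(1/3)*3^(5/6)*I)*(-9*k + 2*sqrt(3)*sqrt(27*k^2/4 - 32))^(1/3)))) + C4*exp(-6^(1/3)*c*((-9*k + 2*sqrt(3)*sqrt(27*k^2/4 - 32))^(1/3) + 4*6^(1/3)/(-9*k + 2*sqrt(3)*sqrt(27*k^2/4 - 32))^(1/3))/6) - sqrt(3)*c/k


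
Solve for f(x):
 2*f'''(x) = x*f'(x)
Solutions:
 f(x) = C1 + Integral(C2*airyai(2^(2/3)*x/2) + C3*airybi(2^(2/3)*x/2), x)


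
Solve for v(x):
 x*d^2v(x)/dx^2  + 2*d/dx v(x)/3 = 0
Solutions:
 v(x) = C1 + C2*x^(1/3)


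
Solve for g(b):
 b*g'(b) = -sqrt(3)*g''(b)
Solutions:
 g(b) = C1 + C2*erf(sqrt(2)*3^(3/4)*b/6)


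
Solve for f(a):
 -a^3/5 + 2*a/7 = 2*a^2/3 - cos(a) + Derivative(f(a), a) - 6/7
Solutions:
 f(a) = C1 - a^4/20 - 2*a^3/9 + a^2/7 + 6*a/7 + sin(a)


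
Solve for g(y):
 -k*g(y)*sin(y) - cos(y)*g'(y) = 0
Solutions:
 g(y) = C1*exp(k*log(cos(y)))


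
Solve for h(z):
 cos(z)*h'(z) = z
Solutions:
 h(z) = C1 + Integral(z/cos(z), z)


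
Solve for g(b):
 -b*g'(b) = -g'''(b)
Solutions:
 g(b) = C1 + Integral(C2*airyai(b) + C3*airybi(b), b)


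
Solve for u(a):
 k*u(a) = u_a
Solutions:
 u(a) = C1*exp(a*k)


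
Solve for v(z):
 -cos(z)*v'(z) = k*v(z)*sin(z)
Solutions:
 v(z) = C1*exp(k*log(cos(z)))


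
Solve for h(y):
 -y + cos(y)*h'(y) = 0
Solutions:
 h(y) = C1 + Integral(y/cos(y), y)


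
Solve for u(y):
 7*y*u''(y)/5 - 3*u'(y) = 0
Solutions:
 u(y) = C1 + C2*y^(22/7)


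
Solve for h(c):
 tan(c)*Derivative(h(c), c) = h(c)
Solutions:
 h(c) = C1*sin(c)


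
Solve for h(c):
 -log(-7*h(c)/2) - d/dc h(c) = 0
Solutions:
 Integral(1/(log(-_y) - log(2) + log(7)), (_y, h(c))) = C1 - c


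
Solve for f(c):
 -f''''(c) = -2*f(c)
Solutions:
 f(c) = C1*exp(-2^(1/4)*c) + C2*exp(2^(1/4)*c) + C3*sin(2^(1/4)*c) + C4*cos(2^(1/4)*c)


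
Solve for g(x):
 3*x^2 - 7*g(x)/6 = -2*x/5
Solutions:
 g(x) = 6*x*(15*x + 2)/35


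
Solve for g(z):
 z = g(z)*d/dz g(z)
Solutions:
 g(z) = -sqrt(C1 + z^2)
 g(z) = sqrt(C1 + z^2)


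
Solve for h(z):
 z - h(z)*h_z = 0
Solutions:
 h(z) = -sqrt(C1 + z^2)
 h(z) = sqrt(C1 + z^2)


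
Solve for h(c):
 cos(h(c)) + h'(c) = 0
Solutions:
 h(c) = pi - asin((C1 + exp(2*c))/(C1 - exp(2*c)))
 h(c) = asin((C1 + exp(2*c))/(C1 - exp(2*c)))


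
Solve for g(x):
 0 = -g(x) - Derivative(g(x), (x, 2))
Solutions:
 g(x) = C1*sin(x) + C2*cos(x)


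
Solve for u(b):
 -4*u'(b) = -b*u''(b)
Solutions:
 u(b) = C1 + C2*b^5


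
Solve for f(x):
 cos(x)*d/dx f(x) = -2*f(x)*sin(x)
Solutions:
 f(x) = C1*cos(x)^2


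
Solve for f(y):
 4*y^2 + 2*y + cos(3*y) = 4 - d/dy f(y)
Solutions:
 f(y) = C1 - 4*y^3/3 - y^2 + 4*y - sin(3*y)/3


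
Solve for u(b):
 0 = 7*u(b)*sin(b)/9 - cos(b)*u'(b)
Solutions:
 u(b) = C1/cos(b)^(7/9)


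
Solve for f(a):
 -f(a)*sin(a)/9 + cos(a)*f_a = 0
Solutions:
 f(a) = C1/cos(a)^(1/9)


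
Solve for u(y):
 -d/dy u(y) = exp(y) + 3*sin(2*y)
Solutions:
 u(y) = C1 - exp(y) + 3*cos(2*y)/2


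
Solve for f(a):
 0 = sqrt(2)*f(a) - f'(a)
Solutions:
 f(a) = C1*exp(sqrt(2)*a)


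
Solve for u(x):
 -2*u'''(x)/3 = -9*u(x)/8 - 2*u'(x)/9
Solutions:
 u(x) = C1*exp(-2^(1/3)*x*(8*2^(1/3)/(sqrt(530417) + 729)^(1/3) + (sqrt(530417) + 729)^(1/3))/24)*sin(2^(1/3)*sqrt(3)*x*(-(sqrt(530417) + 729)^(1/3) + 8*2^(1/3)/(sqrt(530417) + 729)^(1/3))/24) + C2*exp(-2^(1/3)*x*(8*2^(1/3)/(sqrt(530417) + 729)^(1/3) + (sqrt(530417) + 729)^(1/3))/24)*cos(2^(1/3)*sqrt(3)*x*(-(sqrt(530417) + 729)^(1/3) + 8*2^(1/3)/(sqrt(530417) + 729)^(1/3))/24) + C3*exp(2^(1/3)*x*(8*2^(1/3)/(sqrt(530417) + 729)^(1/3) + (sqrt(530417) + 729)^(1/3))/12)


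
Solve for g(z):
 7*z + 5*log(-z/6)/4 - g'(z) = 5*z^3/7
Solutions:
 g(z) = C1 - 5*z^4/28 + 7*z^2/2 + 5*z*log(-z)/4 + 5*z*(-log(6) - 1)/4


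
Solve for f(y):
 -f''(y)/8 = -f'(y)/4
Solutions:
 f(y) = C1 + C2*exp(2*y)


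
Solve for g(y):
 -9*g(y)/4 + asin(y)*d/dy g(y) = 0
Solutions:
 g(y) = C1*exp(9*Integral(1/asin(y), y)/4)


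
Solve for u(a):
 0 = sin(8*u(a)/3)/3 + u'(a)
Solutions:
 a/3 + 3*log(cos(8*u(a)/3) - 1)/16 - 3*log(cos(8*u(a)/3) + 1)/16 = C1


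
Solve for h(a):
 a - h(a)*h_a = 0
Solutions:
 h(a) = -sqrt(C1 + a^2)
 h(a) = sqrt(C1 + a^2)


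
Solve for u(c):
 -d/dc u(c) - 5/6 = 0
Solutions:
 u(c) = C1 - 5*c/6


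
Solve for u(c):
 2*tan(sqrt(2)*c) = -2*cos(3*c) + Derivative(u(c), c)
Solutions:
 u(c) = C1 - sqrt(2)*log(cos(sqrt(2)*c)) + 2*sin(3*c)/3


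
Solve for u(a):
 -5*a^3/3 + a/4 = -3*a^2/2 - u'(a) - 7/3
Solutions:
 u(a) = C1 + 5*a^4/12 - a^3/2 - a^2/8 - 7*a/3


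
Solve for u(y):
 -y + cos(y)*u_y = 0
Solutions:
 u(y) = C1 + Integral(y/cos(y), y)


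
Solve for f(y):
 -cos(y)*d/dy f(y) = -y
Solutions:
 f(y) = C1 + Integral(y/cos(y), y)


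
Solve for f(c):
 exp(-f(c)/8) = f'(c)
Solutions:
 f(c) = 8*log(C1 + c/8)


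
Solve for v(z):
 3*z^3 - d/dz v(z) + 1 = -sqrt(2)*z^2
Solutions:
 v(z) = C1 + 3*z^4/4 + sqrt(2)*z^3/3 + z


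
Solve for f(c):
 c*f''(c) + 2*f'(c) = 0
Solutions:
 f(c) = C1 + C2/c


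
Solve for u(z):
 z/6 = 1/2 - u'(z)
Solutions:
 u(z) = C1 - z^2/12 + z/2


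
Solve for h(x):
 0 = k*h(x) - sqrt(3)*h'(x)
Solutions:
 h(x) = C1*exp(sqrt(3)*k*x/3)


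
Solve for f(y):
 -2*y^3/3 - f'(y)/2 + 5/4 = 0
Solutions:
 f(y) = C1 - y^4/3 + 5*y/2


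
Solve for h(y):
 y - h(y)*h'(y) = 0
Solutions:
 h(y) = -sqrt(C1 + y^2)
 h(y) = sqrt(C1 + y^2)


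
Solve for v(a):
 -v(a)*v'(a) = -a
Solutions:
 v(a) = -sqrt(C1 + a^2)
 v(a) = sqrt(C1 + a^2)


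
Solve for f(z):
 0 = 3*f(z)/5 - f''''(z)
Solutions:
 f(z) = C1*exp(-3^(1/4)*5^(3/4)*z/5) + C2*exp(3^(1/4)*5^(3/4)*z/5) + C3*sin(3^(1/4)*5^(3/4)*z/5) + C4*cos(3^(1/4)*5^(3/4)*z/5)


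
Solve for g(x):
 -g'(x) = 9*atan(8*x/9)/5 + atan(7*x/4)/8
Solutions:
 g(x) = C1 - 9*x*atan(8*x/9)/5 - x*atan(7*x/4)/8 + log(49*x^2 + 16)/28 + 81*log(64*x^2 + 81)/80


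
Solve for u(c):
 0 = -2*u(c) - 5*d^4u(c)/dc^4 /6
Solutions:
 u(c) = (C1*sin(3^(1/4)*5^(3/4)*c/5) + C2*cos(3^(1/4)*5^(3/4)*c/5))*exp(-3^(1/4)*5^(3/4)*c/5) + (C3*sin(3^(1/4)*5^(3/4)*c/5) + C4*cos(3^(1/4)*5^(3/4)*c/5))*exp(3^(1/4)*5^(3/4)*c/5)


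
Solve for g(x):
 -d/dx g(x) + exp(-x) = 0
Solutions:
 g(x) = C1 - exp(-x)


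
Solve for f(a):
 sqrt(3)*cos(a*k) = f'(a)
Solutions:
 f(a) = C1 + sqrt(3)*sin(a*k)/k


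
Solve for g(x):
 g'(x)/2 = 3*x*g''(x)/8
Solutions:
 g(x) = C1 + C2*x^(7/3)


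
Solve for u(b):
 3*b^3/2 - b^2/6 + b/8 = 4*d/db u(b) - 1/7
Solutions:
 u(b) = C1 + 3*b^4/32 - b^3/72 + b^2/64 + b/28


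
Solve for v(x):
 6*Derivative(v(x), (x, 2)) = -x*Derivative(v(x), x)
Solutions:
 v(x) = C1 + C2*erf(sqrt(3)*x/6)


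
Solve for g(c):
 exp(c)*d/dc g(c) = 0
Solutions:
 g(c) = C1


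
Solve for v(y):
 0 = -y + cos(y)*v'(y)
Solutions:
 v(y) = C1 + Integral(y/cos(y), y)


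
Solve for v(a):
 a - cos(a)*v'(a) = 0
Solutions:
 v(a) = C1 + Integral(a/cos(a), a)


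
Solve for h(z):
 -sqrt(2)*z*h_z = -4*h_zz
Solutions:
 h(z) = C1 + C2*erfi(2^(3/4)*z/4)


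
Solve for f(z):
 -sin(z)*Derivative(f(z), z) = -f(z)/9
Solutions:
 f(z) = C1*(cos(z) - 1)^(1/18)/(cos(z) + 1)^(1/18)


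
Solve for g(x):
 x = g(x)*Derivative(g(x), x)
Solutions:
 g(x) = -sqrt(C1 + x^2)
 g(x) = sqrt(C1 + x^2)


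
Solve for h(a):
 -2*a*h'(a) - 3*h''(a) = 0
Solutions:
 h(a) = C1 + C2*erf(sqrt(3)*a/3)


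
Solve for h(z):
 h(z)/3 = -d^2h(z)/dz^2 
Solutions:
 h(z) = C1*sin(sqrt(3)*z/3) + C2*cos(sqrt(3)*z/3)


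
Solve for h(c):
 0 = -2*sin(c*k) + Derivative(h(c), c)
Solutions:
 h(c) = C1 - 2*cos(c*k)/k


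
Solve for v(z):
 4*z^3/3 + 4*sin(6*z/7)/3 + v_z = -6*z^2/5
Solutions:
 v(z) = C1 - z^4/3 - 2*z^3/5 + 14*cos(6*z/7)/9


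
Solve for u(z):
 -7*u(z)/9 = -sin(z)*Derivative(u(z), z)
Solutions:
 u(z) = C1*(cos(z) - 1)^(7/18)/(cos(z) + 1)^(7/18)


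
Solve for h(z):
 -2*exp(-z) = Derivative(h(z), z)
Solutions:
 h(z) = C1 + 2*exp(-z)


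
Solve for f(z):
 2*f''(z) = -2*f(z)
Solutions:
 f(z) = C1*sin(z) + C2*cos(z)


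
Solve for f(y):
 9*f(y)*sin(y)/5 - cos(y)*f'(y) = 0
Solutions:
 f(y) = C1/cos(y)^(9/5)


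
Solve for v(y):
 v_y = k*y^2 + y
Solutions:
 v(y) = C1 + k*y^3/3 + y^2/2


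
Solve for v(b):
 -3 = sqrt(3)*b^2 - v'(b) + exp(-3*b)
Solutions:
 v(b) = C1 + sqrt(3)*b^3/3 + 3*b - exp(-3*b)/3


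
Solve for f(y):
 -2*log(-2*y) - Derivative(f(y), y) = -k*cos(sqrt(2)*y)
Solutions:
 f(y) = C1 + sqrt(2)*k*sin(sqrt(2)*y)/2 - 2*y*log(-y) - 2*y*log(2) + 2*y


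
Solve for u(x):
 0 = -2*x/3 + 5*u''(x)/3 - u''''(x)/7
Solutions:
 u(x) = C1 + C2*x + C3*exp(-sqrt(105)*x/3) + C4*exp(sqrt(105)*x/3) + x^3/15


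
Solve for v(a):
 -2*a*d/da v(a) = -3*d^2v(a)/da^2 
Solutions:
 v(a) = C1 + C2*erfi(sqrt(3)*a/3)


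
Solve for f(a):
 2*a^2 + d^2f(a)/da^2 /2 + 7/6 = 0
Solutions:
 f(a) = C1 + C2*a - a^4/3 - 7*a^2/6


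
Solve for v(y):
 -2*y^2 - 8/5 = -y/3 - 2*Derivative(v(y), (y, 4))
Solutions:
 v(y) = C1 + C2*y + C3*y^2 + C4*y^3 + y^6/360 - y^5/720 + y^4/30


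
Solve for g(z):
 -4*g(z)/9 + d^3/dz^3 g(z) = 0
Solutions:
 g(z) = C3*exp(2^(2/3)*3^(1/3)*z/3) + (C1*sin(2^(2/3)*3^(5/6)*z/6) + C2*cos(2^(2/3)*3^(5/6)*z/6))*exp(-2^(2/3)*3^(1/3)*z/6)


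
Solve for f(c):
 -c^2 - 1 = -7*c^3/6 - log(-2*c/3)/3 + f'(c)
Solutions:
 f(c) = C1 + 7*c^4/24 - c^3/3 + c*log(-c)/3 + c*(-4 - log(3) + log(2))/3


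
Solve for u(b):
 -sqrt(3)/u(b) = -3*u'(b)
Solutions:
 u(b) = -sqrt(C1 + 6*sqrt(3)*b)/3
 u(b) = sqrt(C1 + 6*sqrt(3)*b)/3


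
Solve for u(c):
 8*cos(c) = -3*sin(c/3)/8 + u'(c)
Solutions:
 u(c) = C1 + 8*sin(c) - 9*cos(c/3)/8


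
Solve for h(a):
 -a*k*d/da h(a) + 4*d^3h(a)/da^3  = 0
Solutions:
 h(a) = C1 + Integral(C2*airyai(2^(1/3)*a*k^(1/3)/2) + C3*airybi(2^(1/3)*a*k^(1/3)/2), a)


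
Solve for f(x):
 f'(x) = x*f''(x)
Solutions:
 f(x) = C1 + C2*x^2


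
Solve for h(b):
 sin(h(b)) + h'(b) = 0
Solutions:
 h(b) = -acos((-C1 - exp(2*b))/(C1 - exp(2*b))) + 2*pi
 h(b) = acos((-C1 - exp(2*b))/(C1 - exp(2*b)))


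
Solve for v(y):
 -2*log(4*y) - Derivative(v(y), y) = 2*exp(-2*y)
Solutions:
 v(y) = C1 - 2*y*log(y) + 2*y*(1 - 2*log(2)) + exp(-2*y)


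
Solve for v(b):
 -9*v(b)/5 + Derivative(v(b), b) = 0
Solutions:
 v(b) = C1*exp(9*b/5)


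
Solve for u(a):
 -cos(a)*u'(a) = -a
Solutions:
 u(a) = C1 + Integral(a/cos(a), a)


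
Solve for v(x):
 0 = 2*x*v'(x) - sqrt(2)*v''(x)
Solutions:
 v(x) = C1 + C2*erfi(2^(3/4)*x/2)


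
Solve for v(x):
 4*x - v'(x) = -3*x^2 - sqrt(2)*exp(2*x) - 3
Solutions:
 v(x) = C1 + x^3 + 2*x^2 + 3*x + sqrt(2)*exp(2*x)/2


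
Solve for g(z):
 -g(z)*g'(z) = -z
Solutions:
 g(z) = -sqrt(C1 + z^2)
 g(z) = sqrt(C1 + z^2)


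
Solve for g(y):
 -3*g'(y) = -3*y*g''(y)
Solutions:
 g(y) = C1 + C2*y^2


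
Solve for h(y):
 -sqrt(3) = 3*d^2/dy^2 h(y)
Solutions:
 h(y) = C1 + C2*y - sqrt(3)*y^2/6


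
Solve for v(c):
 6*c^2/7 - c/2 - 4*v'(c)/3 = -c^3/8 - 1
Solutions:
 v(c) = C1 + 3*c^4/128 + 3*c^3/14 - 3*c^2/16 + 3*c/4


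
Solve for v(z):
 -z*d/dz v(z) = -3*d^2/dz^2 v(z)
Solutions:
 v(z) = C1 + C2*erfi(sqrt(6)*z/6)


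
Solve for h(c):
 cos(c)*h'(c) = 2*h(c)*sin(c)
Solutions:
 h(c) = C1/cos(c)^2


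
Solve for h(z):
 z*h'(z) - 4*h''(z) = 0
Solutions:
 h(z) = C1 + C2*erfi(sqrt(2)*z/4)


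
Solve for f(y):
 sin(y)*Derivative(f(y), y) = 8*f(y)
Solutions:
 f(y) = C1*(cos(y)^4 - 4*cos(y)^3 + 6*cos(y)^2 - 4*cos(y) + 1)/(cos(y)^4 + 4*cos(y)^3 + 6*cos(y)^2 + 4*cos(y) + 1)


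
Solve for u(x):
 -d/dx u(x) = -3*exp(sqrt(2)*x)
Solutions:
 u(x) = C1 + 3*sqrt(2)*exp(sqrt(2)*x)/2


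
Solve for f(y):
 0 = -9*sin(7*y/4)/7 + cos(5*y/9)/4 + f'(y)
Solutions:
 f(y) = C1 - 9*sin(5*y/9)/20 - 36*cos(7*y/4)/49


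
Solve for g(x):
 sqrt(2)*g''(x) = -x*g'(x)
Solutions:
 g(x) = C1 + C2*erf(2^(1/4)*x/2)


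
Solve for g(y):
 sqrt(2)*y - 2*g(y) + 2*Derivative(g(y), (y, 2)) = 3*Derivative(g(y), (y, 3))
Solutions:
 g(y) = C1*exp(y*(4/(9*sqrt(681) + 235)^(1/3) + 4 + (9*sqrt(681) + 235)^(1/3))/18)*sin(sqrt(3)*y*(-(9*sqrt(681) + 235)^(1/3) + 4/(9*sqrt(681) + 235)^(1/3))/18) + C2*exp(y*(4/(9*sqrt(681) + 235)^(1/3) + 4 + (9*sqrt(681) + 235)^(1/3))/18)*cos(sqrt(3)*y*(-(9*sqrt(681) + 235)^(1/3) + 4/(9*sqrt(681) + 235)^(1/3))/18) + C3*exp(y*(-(9*sqrt(681) + 235)^(1/3) - 4/(9*sqrt(681) + 235)^(1/3) + 2)/9) + sqrt(2)*y/2


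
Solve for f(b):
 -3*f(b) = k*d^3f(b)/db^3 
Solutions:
 f(b) = C1*exp(3^(1/3)*b*(-1/k)^(1/3)) + C2*exp(b*(-1/k)^(1/3)*(-3^(1/3) + 3^(5/6)*I)/2) + C3*exp(-b*(-1/k)^(1/3)*(3^(1/3) + 3^(5/6)*I)/2)


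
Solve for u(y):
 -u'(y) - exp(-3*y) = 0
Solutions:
 u(y) = C1 + exp(-3*y)/3


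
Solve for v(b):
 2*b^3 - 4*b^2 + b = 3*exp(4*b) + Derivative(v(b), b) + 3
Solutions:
 v(b) = C1 + b^4/2 - 4*b^3/3 + b^2/2 - 3*b - 3*exp(4*b)/4


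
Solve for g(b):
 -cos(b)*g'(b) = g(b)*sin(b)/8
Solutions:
 g(b) = C1*cos(b)^(1/8)


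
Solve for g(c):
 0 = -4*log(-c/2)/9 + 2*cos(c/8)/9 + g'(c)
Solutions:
 g(c) = C1 + 4*c*log(-c)/9 - 4*c/9 - 4*c*log(2)/9 - 16*sin(c/8)/9


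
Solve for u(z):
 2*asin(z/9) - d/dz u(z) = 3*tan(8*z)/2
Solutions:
 u(z) = C1 + 2*z*asin(z/9) + 2*sqrt(81 - z^2) + 3*log(cos(8*z))/16


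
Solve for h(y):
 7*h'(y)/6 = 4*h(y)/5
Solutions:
 h(y) = C1*exp(24*y/35)


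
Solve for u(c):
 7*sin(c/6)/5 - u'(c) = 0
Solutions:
 u(c) = C1 - 42*cos(c/6)/5


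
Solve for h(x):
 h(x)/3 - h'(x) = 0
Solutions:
 h(x) = C1*exp(x/3)


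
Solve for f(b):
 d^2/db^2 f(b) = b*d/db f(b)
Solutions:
 f(b) = C1 + C2*erfi(sqrt(2)*b/2)


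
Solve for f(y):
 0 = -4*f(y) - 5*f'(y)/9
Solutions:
 f(y) = C1*exp(-36*y/5)


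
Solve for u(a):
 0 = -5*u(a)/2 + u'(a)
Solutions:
 u(a) = C1*exp(5*a/2)


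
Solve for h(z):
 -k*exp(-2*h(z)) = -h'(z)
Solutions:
 h(z) = log(-sqrt(C1 + 2*k*z))
 h(z) = log(C1 + 2*k*z)/2


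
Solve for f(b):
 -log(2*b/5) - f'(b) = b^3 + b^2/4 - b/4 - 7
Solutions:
 f(b) = C1 - b^4/4 - b^3/12 + b^2/8 - b*log(b) + b*log(5/2) + 8*b


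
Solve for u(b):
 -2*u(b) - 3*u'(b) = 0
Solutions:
 u(b) = C1*exp(-2*b/3)


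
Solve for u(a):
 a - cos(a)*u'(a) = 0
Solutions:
 u(a) = C1 + Integral(a/cos(a), a)


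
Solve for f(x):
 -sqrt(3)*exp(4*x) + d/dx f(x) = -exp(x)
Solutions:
 f(x) = C1 + sqrt(3)*exp(4*x)/4 - exp(x)


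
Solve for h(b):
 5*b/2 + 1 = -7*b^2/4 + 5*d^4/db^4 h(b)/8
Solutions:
 h(b) = C1 + C2*b + C3*b^2 + C4*b^3 + 7*b^6/900 + b^5/30 + b^4/15


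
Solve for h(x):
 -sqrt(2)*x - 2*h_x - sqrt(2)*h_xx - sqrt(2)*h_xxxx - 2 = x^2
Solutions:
 h(x) = C1 + C2*exp(2^(1/6)*3^(1/3)*x*(-2*3^(1/3)/(9 + sqrt(87))^(1/3) + 2^(2/3)*(9 + sqrt(87))^(1/3))/12)*sin(6^(1/6)*x*(6/(9 + sqrt(87))^(1/3) + 6^(2/3)*(9 + sqrt(87))^(1/3))/12) + C3*exp(2^(1/6)*3^(1/3)*x*(-2*3^(1/3)/(9 + sqrt(87))^(1/3) + 2^(2/3)*(9 + sqrt(87))^(1/3))/12)*cos(6^(1/6)*x*(6/(9 + sqrt(87))^(1/3) + 6^(2/3)*(9 + sqrt(87))^(1/3))/12) + C4*exp(-2^(1/6)*3^(1/3)*x*(-2*3^(1/3)/(9 + sqrt(87))^(1/3) + 2^(2/3)*(9 + sqrt(87))^(1/3))/6) - x^3/6 - x


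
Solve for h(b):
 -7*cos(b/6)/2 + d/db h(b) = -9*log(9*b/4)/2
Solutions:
 h(b) = C1 - 9*b*log(b)/2 - 9*b*log(3) + 9*b/2 + 9*b*log(2) + 21*sin(b/6)


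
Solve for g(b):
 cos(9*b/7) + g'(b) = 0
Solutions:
 g(b) = C1 - 7*sin(9*b/7)/9


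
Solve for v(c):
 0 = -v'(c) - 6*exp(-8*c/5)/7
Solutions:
 v(c) = C1 + 15*exp(-8*c/5)/28


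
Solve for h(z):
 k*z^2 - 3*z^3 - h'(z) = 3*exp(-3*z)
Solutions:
 h(z) = C1 + k*z^3/3 - 3*z^4/4 + exp(-3*z)


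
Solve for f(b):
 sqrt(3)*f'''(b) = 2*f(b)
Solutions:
 f(b) = C3*exp(2^(1/3)*3^(5/6)*b/3) + (C1*sin(6^(1/3)*b/2) + C2*cos(6^(1/3)*b/2))*exp(-2^(1/3)*3^(5/6)*b/6)


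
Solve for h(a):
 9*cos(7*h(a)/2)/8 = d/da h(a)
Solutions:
 -9*a/8 - log(sin(7*h(a)/2) - 1)/7 + log(sin(7*h(a)/2) + 1)/7 = C1


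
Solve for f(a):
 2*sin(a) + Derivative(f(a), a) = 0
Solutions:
 f(a) = C1 + 2*cos(a)


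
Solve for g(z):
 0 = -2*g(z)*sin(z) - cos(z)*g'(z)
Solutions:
 g(z) = C1*cos(z)^2


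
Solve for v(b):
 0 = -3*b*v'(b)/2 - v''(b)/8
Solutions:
 v(b) = C1 + C2*erf(sqrt(6)*b)


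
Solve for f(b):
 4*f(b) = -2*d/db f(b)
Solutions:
 f(b) = C1*exp(-2*b)


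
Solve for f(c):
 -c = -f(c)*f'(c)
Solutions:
 f(c) = -sqrt(C1 + c^2)
 f(c) = sqrt(C1 + c^2)


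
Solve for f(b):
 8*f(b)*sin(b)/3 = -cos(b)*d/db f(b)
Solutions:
 f(b) = C1*cos(b)^(8/3)


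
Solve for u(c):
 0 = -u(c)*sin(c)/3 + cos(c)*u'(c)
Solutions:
 u(c) = C1/cos(c)^(1/3)


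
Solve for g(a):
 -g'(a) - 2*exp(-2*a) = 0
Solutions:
 g(a) = C1 + exp(-2*a)


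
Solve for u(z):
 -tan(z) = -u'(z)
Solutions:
 u(z) = C1 - log(cos(z))


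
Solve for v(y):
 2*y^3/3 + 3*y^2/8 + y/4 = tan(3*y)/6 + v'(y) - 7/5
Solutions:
 v(y) = C1 + y^4/6 + y^3/8 + y^2/8 + 7*y/5 + log(cos(3*y))/18


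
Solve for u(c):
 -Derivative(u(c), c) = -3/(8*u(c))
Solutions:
 u(c) = -sqrt(C1 + 3*c)/2
 u(c) = sqrt(C1 + 3*c)/2


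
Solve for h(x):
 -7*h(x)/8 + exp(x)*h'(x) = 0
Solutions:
 h(x) = C1*exp(-7*exp(-x)/8)


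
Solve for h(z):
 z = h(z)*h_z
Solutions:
 h(z) = -sqrt(C1 + z^2)
 h(z) = sqrt(C1 + z^2)


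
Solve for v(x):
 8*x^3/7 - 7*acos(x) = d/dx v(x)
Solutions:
 v(x) = C1 + 2*x^4/7 - 7*x*acos(x) + 7*sqrt(1 - x^2)


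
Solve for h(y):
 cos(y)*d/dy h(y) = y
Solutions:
 h(y) = C1 + Integral(y/cos(y), y)


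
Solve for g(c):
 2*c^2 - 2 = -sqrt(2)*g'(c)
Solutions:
 g(c) = C1 - sqrt(2)*c^3/3 + sqrt(2)*c


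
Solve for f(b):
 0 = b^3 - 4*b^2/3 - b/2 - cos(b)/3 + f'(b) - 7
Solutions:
 f(b) = C1 - b^4/4 + 4*b^3/9 + b^2/4 + 7*b + sin(b)/3


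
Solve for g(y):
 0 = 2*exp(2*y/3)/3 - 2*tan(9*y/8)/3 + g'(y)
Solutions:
 g(y) = C1 - exp(2*y/3) - 16*log(cos(9*y/8))/27


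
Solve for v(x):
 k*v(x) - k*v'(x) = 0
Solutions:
 v(x) = C1*exp(x)


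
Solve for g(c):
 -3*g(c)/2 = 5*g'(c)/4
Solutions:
 g(c) = C1*exp(-6*c/5)


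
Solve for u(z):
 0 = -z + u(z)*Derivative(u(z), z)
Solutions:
 u(z) = -sqrt(C1 + z^2)
 u(z) = sqrt(C1 + z^2)


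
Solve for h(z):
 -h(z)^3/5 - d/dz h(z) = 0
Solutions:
 h(z) = -sqrt(10)*sqrt(-1/(C1 - z))/2
 h(z) = sqrt(10)*sqrt(-1/(C1 - z))/2


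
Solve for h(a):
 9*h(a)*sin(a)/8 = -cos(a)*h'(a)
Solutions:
 h(a) = C1*cos(a)^(9/8)


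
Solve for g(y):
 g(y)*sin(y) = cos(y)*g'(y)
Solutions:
 g(y) = C1/cos(y)


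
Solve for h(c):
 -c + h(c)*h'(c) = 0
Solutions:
 h(c) = -sqrt(C1 + c^2)
 h(c) = sqrt(C1 + c^2)


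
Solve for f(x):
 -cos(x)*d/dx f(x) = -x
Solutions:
 f(x) = C1 + Integral(x/cos(x), x)


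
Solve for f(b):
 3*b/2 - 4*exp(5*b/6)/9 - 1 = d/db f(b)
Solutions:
 f(b) = C1 + 3*b^2/4 - b - 8*exp(5*b/6)/15


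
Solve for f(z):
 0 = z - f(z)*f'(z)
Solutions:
 f(z) = -sqrt(C1 + z^2)
 f(z) = sqrt(C1 + z^2)


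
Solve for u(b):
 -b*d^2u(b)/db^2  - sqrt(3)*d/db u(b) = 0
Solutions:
 u(b) = C1 + C2*b^(1 - sqrt(3))


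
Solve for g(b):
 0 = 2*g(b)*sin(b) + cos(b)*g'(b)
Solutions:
 g(b) = C1*cos(b)^2


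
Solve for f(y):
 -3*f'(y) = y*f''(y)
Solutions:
 f(y) = C1 + C2/y^2


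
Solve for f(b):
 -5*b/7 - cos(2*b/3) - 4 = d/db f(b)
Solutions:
 f(b) = C1 - 5*b^2/14 - 4*b - 3*sin(2*b/3)/2


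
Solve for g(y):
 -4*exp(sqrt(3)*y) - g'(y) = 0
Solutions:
 g(y) = C1 - 4*sqrt(3)*exp(sqrt(3)*y)/3


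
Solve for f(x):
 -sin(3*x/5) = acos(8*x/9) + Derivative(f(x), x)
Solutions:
 f(x) = C1 - x*acos(8*x/9) + sqrt(81 - 64*x^2)/8 + 5*cos(3*x/5)/3


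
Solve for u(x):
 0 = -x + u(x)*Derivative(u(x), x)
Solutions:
 u(x) = -sqrt(C1 + x^2)
 u(x) = sqrt(C1 + x^2)


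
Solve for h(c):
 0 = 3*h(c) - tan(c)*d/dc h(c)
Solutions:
 h(c) = C1*sin(c)^3


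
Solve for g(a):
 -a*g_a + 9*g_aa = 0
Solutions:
 g(a) = C1 + C2*erfi(sqrt(2)*a/6)


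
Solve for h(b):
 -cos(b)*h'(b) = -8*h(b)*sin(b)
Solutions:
 h(b) = C1/cos(b)^8


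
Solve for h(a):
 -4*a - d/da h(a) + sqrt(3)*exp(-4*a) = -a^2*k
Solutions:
 h(a) = C1 + a^3*k/3 - 2*a^2 - sqrt(3)*exp(-4*a)/4


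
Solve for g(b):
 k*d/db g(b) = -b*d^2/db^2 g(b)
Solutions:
 g(b) = C1 + b^(1 - re(k))*(C2*sin(log(b)*Abs(im(k))) + C3*cos(log(b)*im(k)))


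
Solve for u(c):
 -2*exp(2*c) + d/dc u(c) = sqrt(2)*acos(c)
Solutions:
 u(c) = C1 + sqrt(2)*(c*acos(c) - sqrt(1 - c^2)) + exp(2*c)


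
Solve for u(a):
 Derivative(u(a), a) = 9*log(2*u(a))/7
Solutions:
 -7*Integral(1/(log(_y) + log(2)), (_y, u(a)))/9 = C1 - a


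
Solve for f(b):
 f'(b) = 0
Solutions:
 f(b) = C1


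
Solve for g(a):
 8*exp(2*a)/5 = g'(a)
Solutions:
 g(a) = C1 + 4*exp(2*a)/5


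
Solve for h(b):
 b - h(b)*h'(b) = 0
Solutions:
 h(b) = -sqrt(C1 + b^2)
 h(b) = sqrt(C1 + b^2)


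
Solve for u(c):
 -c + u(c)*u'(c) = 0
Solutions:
 u(c) = -sqrt(C1 + c^2)
 u(c) = sqrt(C1 + c^2)


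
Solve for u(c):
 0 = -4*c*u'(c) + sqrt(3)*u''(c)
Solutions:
 u(c) = C1 + C2*erfi(sqrt(2)*3^(3/4)*c/3)


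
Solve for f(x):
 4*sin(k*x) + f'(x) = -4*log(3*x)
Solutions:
 f(x) = C1 - 4*x*log(x) - 4*x*log(3) + 4*x - 4*Piecewise((-cos(k*x)/k, Ne(k, 0)), (0, True))


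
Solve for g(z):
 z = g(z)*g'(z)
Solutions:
 g(z) = -sqrt(C1 + z^2)
 g(z) = sqrt(C1 + z^2)


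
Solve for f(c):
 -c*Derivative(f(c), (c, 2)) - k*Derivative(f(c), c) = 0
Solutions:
 f(c) = C1 + c^(1 - re(k))*(C2*sin(log(c)*Abs(im(k))) + C3*cos(log(c)*im(k)))


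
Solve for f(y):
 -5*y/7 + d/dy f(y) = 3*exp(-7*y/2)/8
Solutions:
 f(y) = C1 + 5*y^2/14 - 3*exp(-7*y/2)/28


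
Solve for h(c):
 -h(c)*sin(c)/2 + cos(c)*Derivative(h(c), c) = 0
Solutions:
 h(c) = C1/sqrt(cos(c))


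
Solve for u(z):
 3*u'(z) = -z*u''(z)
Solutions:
 u(z) = C1 + C2/z^2


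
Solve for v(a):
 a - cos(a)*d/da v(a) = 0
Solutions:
 v(a) = C1 + Integral(a/cos(a), a)


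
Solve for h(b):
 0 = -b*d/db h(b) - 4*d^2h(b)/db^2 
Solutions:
 h(b) = C1 + C2*erf(sqrt(2)*b/4)


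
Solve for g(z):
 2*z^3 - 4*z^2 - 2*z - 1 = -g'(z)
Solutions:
 g(z) = C1 - z^4/2 + 4*z^3/3 + z^2 + z


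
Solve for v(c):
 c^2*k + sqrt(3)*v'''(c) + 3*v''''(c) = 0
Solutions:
 v(c) = C1 + C2*c + C3*c^2 + C4*exp(-sqrt(3)*c/3) - sqrt(3)*c^5*k/180 + c^4*k/12 - sqrt(3)*c^3*k/3


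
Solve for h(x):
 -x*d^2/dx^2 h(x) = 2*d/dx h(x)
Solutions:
 h(x) = C1 + C2/x


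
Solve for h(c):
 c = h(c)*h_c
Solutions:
 h(c) = -sqrt(C1 + c^2)
 h(c) = sqrt(C1 + c^2)


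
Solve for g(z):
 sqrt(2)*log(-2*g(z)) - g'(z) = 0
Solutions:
 -sqrt(2)*Integral(1/(log(-_y) + log(2)), (_y, g(z)))/2 = C1 - z


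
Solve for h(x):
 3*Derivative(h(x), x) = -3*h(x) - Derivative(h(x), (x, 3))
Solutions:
 h(x) = C1*exp(2^(1/3)*x*(-2/(3 + sqrt(13))^(1/3) + 2^(1/3)*(3 + sqrt(13))^(1/3))/4)*sin(2^(1/3)*sqrt(3)*x*(2/(3 + sqrt(13))^(1/3) + 2^(1/3)*(3 + sqrt(13))^(1/3))/4) + C2*exp(2^(1/3)*x*(-2/(3 + sqrt(13))^(1/3) + 2^(1/3)*(3 + sqrt(13))^(1/3))/4)*cos(2^(1/3)*sqrt(3)*x*(2/(3 + sqrt(13))^(1/3) + 2^(1/3)*(3 + sqrt(13))^(1/3))/4) + C3*exp(2^(1/3)*x*(-2^(1/3)*(3 + sqrt(13))^(1/3)/2 + (3 + sqrt(13))^(-1/3)))


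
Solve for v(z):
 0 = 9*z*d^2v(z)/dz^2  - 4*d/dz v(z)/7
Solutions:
 v(z) = C1 + C2*z^(67/63)


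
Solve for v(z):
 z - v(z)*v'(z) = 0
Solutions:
 v(z) = -sqrt(C1 + z^2)
 v(z) = sqrt(C1 + z^2)


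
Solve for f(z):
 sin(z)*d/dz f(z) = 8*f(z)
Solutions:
 f(z) = C1*(cos(z)^4 - 4*cos(z)^3 + 6*cos(z)^2 - 4*cos(z) + 1)/(cos(z)^4 + 4*cos(z)^3 + 6*cos(z)^2 + 4*cos(z) + 1)


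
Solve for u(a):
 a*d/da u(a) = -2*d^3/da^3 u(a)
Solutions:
 u(a) = C1 + Integral(C2*airyai(-2^(2/3)*a/2) + C3*airybi(-2^(2/3)*a/2), a)


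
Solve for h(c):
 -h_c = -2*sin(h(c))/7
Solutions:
 -2*c/7 + log(cos(h(c)) - 1)/2 - log(cos(h(c)) + 1)/2 = C1


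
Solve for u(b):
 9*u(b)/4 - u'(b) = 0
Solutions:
 u(b) = C1*exp(9*b/4)


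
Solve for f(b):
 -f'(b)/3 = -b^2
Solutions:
 f(b) = C1 + b^3


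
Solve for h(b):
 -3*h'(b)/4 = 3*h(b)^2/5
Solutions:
 h(b) = 5/(C1 + 4*b)


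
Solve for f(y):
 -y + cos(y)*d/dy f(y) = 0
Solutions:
 f(y) = C1 + Integral(y/cos(y), y)


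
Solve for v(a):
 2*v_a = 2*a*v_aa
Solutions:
 v(a) = C1 + C2*a^2


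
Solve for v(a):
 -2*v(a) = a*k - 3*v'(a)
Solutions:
 v(a) = C1*exp(2*a/3) - a*k/2 - 3*k/4


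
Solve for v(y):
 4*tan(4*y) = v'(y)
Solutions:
 v(y) = C1 - log(cos(4*y))


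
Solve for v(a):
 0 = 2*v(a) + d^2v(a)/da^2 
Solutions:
 v(a) = C1*sin(sqrt(2)*a) + C2*cos(sqrt(2)*a)


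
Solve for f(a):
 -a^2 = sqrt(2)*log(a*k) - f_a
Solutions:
 f(a) = C1 + a^3/3 + sqrt(2)*a*log(a*k) - sqrt(2)*a


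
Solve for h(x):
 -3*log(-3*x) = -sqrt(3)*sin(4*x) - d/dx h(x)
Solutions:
 h(x) = C1 + 3*x*log(-x) - 3*x + 3*x*log(3) + sqrt(3)*cos(4*x)/4


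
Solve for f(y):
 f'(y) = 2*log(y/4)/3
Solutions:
 f(y) = C1 + 2*y*log(y)/3 - 4*y*log(2)/3 - 2*y/3


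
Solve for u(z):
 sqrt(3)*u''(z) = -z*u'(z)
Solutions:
 u(z) = C1 + C2*erf(sqrt(2)*3^(3/4)*z/6)


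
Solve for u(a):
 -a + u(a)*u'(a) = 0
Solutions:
 u(a) = -sqrt(C1 + a^2)
 u(a) = sqrt(C1 + a^2)


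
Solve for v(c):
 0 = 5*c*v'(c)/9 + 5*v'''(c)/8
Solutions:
 v(c) = C1 + Integral(C2*airyai(-2*3^(1/3)*c/3) + C3*airybi(-2*3^(1/3)*c/3), c)


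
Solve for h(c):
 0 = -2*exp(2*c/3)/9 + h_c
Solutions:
 h(c) = C1 + exp(2*c/3)/3


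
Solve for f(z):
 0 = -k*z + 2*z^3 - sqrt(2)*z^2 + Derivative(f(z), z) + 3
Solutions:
 f(z) = C1 + k*z^2/2 - z^4/2 + sqrt(2)*z^3/3 - 3*z


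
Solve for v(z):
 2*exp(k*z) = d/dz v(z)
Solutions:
 v(z) = C1 + 2*exp(k*z)/k


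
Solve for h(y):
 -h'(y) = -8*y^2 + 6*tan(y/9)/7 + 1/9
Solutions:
 h(y) = C1 + 8*y^3/3 - y/9 + 54*log(cos(y/9))/7


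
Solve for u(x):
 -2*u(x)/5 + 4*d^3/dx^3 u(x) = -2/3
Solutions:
 u(x) = C3*exp(10^(2/3)*x/10) + (C1*sin(10^(2/3)*sqrt(3)*x/20) + C2*cos(10^(2/3)*sqrt(3)*x/20))*exp(-10^(2/3)*x/20) + 5/3


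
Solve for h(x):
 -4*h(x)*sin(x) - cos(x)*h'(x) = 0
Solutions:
 h(x) = C1*cos(x)^4


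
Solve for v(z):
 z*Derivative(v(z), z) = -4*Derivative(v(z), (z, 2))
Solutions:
 v(z) = C1 + C2*erf(sqrt(2)*z/4)


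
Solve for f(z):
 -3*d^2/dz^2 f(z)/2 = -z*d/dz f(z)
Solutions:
 f(z) = C1 + C2*erfi(sqrt(3)*z/3)


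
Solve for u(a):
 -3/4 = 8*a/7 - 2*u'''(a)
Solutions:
 u(a) = C1 + C2*a + C3*a^2 + a^4/42 + a^3/16


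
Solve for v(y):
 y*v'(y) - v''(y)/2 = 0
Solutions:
 v(y) = C1 + C2*erfi(y)


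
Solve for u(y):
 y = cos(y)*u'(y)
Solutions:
 u(y) = C1 + Integral(y/cos(y), y)


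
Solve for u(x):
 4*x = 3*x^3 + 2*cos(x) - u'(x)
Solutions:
 u(x) = C1 + 3*x^4/4 - 2*x^2 + 2*sin(x)


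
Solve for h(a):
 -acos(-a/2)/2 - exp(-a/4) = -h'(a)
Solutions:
 h(a) = C1 + a*acos(-a/2)/2 + sqrt(4 - a^2)/2 - 4*exp(-a/4)


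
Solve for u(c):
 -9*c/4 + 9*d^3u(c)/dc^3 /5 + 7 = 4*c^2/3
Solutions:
 u(c) = C1 + C2*c + C3*c^2 + c^5/81 + 5*c^4/96 - 35*c^3/54


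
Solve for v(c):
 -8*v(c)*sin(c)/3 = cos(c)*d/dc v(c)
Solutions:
 v(c) = C1*cos(c)^(8/3)


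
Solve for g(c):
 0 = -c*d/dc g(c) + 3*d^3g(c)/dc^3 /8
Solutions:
 g(c) = C1 + Integral(C2*airyai(2*3^(2/3)*c/3) + C3*airybi(2*3^(2/3)*c/3), c)


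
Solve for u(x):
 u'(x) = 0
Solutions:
 u(x) = C1


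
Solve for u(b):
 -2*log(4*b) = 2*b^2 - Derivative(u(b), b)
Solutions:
 u(b) = C1 + 2*b^3/3 + 2*b*log(b) - 2*b + b*log(16)


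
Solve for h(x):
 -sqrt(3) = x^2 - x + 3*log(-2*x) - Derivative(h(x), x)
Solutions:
 h(x) = C1 + x^3/3 - x^2/2 + 3*x*log(-x) + x*(-3 + sqrt(3) + 3*log(2))


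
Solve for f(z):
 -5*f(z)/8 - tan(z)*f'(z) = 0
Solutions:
 f(z) = C1/sin(z)^(5/8)


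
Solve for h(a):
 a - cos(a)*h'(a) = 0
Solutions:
 h(a) = C1 + Integral(a/cos(a), a)


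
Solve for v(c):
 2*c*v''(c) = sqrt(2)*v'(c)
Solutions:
 v(c) = C1 + C2*c^(sqrt(2)/2 + 1)


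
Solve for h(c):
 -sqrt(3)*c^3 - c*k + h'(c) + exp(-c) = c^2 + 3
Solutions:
 h(c) = C1 + sqrt(3)*c^4/4 + c^3/3 + c^2*k/2 + 3*c + exp(-c)


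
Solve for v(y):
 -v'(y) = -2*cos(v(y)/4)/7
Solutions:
 -2*y/7 - 2*log(sin(v(y)/4) - 1) + 2*log(sin(v(y)/4) + 1) = C1


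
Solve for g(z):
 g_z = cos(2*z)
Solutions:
 g(z) = C1 + sin(2*z)/2


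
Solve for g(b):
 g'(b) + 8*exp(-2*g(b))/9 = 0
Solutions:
 g(b) = log(-sqrt(C1 - 16*b)) - log(3)
 g(b) = log(C1 - 16*b)/2 - log(3)


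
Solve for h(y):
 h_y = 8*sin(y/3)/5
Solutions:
 h(y) = C1 - 24*cos(y/3)/5


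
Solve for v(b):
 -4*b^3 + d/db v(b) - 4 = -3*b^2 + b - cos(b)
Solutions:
 v(b) = C1 + b^4 - b^3 + b^2/2 + 4*b - sin(b)


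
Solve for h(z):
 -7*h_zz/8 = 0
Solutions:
 h(z) = C1 + C2*z


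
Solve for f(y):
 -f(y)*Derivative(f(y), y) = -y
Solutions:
 f(y) = -sqrt(C1 + y^2)
 f(y) = sqrt(C1 + y^2)


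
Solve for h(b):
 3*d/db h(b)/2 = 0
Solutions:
 h(b) = C1


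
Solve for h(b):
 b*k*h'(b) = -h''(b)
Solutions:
 h(b) = Piecewise((-sqrt(2)*sqrt(pi)*C1*erf(sqrt(2)*b*sqrt(k)/2)/(2*sqrt(k)) - C2, (k > 0) | (k < 0)), (-C1*b - C2, True))


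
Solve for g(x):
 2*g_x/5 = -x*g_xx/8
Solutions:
 g(x) = C1 + C2/x^(11/5)


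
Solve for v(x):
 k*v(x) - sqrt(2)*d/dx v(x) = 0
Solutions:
 v(x) = C1*exp(sqrt(2)*k*x/2)


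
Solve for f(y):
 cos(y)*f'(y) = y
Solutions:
 f(y) = C1 + Integral(y/cos(y), y)


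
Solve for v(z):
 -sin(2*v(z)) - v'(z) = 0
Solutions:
 v(z) = pi - acos((-C1 - exp(4*z))/(C1 - exp(4*z)))/2
 v(z) = acos((-C1 - exp(4*z))/(C1 - exp(4*z)))/2


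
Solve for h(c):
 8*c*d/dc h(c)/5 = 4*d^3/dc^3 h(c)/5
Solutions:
 h(c) = C1 + Integral(C2*airyai(2^(1/3)*c) + C3*airybi(2^(1/3)*c), c)


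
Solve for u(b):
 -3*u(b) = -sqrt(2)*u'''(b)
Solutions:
 u(b) = C3*exp(2^(5/6)*3^(1/3)*b/2) + (C1*sin(6^(5/6)*b/4) + C2*cos(6^(5/6)*b/4))*exp(-2^(5/6)*3^(1/3)*b/4)


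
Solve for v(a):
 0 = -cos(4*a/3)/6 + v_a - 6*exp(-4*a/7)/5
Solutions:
 v(a) = C1 + sin(4*a/3)/8 - 21*exp(-4*a/7)/10


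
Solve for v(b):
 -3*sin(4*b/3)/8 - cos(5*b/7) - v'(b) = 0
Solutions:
 v(b) = C1 - 7*sin(5*b/7)/5 + 9*cos(4*b/3)/32


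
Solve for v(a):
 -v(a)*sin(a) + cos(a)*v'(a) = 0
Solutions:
 v(a) = C1/cos(a)


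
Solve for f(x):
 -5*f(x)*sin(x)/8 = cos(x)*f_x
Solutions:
 f(x) = C1*cos(x)^(5/8)


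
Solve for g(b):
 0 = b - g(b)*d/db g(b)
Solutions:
 g(b) = -sqrt(C1 + b^2)
 g(b) = sqrt(C1 + b^2)


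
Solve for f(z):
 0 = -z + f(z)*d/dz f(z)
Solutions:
 f(z) = -sqrt(C1 + z^2)
 f(z) = sqrt(C1 + z^2)


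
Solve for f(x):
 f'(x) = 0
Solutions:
 f(x) = C1
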